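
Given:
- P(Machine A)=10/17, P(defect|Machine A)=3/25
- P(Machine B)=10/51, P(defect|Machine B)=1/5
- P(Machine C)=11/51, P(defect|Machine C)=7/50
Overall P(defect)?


P(B) = Σ P(B|Aᵢ)×P(Aᵢ)
  3/25×10/17 = 6/85
  1/5×10/51 = 2/51
  7/50×11/51 = 77/2550
Sum = 7/50

P(defect) = 7/50 ≈ 14.00%


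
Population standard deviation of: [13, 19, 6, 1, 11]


Mean = 50/5 = 10
  (13-10)²=9
  (19-10)²=81
  (6-10)²=16
  (1-10)²=81
  (11-10)²=1
Σ(x-μ)² = 188
σ² = 188/5

σ = √(188/5) ≈ 6.1319


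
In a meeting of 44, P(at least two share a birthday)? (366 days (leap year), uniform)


P(all different) = Π(366-i)/366 for i=0..43
= 0.067633
P(match) = 1 - 0.067633 = 0.932367

P ≈ 0.9324 ≈ 93.24%


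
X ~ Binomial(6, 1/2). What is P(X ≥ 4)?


P(X ≥ 4) = Σ P(X=i) for i=4..6
P(X=4) = 15/64
P(X=5) = 3/32
P(X=6) = 1/64
Sum = 11/32

P(X ≥ 4) = 11/32 ≈ 34.38%


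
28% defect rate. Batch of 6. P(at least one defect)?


P(all good) = (18/25)^6 = 34012224/244140625
P(≥1 defect) = 210128401/244140625

P = 210128401/244140625 ≈ 86.07%


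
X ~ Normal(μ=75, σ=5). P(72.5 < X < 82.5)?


z₁=(72.5-75)/5=-0.5, z₂=(82.5-75)/5=1.5
P = Φ(1.5) - Φ(-0.5) = 0.933193 - 0.308538 = 0.624655 ≈ 0.6247

P(72.5 < X < 82.5) ≈ 0.6247


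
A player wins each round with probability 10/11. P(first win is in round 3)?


Geometric: P(X=3) = (1-p)^(k-1)×p = (1/11)^2×10/11 = 10/1331

P(X=3) = 10/1331 ≈ 0.75%


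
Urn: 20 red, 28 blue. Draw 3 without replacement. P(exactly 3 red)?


Hypergeometric: C(20,3)×C(28,0)/C(48,3)
= 1140×1/17296 = 285/4324

P(X=3) = 285/4324 ≈ 6.59%


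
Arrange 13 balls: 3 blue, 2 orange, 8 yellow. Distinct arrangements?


13!/(3!×2!×8!) = 12870

12870


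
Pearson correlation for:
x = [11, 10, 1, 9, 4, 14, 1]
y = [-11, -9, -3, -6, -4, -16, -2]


n=7, Σx=50, Σy=-51, Σxy=-510, Σx²=516, Σy²=523
r = (7×(-510) - 50×(-51))/√((7×516 - 50²)(7×523 - (-51)²))
= -1020/√(1112×1060) = -1020/√1178720 ≈ -1020/1085.6887 ≈ -0.9395

r ≈ -0.9395


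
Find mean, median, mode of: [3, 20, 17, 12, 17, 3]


Sorted: [3, 3, 12, 17, 17, 20]
Mean = 72/6 = 12
Median = 29/2
Freq: {3: 2, 20: 1, 17: 2, 12: 1}
Mode: [3, 17]

Mean=12, Median=29/2, Mode=[3, 17]


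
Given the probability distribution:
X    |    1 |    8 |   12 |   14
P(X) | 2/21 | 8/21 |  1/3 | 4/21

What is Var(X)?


E[X] = 206/21
E[X²] = 2306/21
Var(X) = E[X²] - (E[X])² = 2306/21 - 42436/441 = 5990/441

Var(X) = 5990/441 ≈ 13.5828


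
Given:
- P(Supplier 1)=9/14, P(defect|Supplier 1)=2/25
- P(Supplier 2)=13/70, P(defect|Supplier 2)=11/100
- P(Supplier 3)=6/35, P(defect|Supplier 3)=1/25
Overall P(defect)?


P(B) = Σ P(B|Aᵢ)×P(Aᵢ)
  2/25×9/14 = 9/175
  11/100×13/70 = 143/7000
  1/25×6/35 = 6/875
Sum = 551/7000

P(defect) = 551/7000 ≈ 7.87%


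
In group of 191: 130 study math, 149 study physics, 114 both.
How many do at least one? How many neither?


|A∪B| = 130+149-114 = 165
Neither = 191-165 = 26

At least one: 165; Neither: 26


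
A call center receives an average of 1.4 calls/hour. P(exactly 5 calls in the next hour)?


Poisson(λ=1.4): P(X=5) = e^(-λ)×λ^k/k!
= e^(-1.4) × 1.4^5 / 5!
≈ 0.2465969639 × 5.37824 / 120 ≈ 0.011052

P(X=5) ≈ 0.011052 ≈ 1.11%


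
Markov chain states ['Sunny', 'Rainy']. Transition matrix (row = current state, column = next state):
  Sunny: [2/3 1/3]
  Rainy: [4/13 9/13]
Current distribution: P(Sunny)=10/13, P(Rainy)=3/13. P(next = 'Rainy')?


P(next=Rainy) = Σᵢ P(now=i)×P(i→Rainy)
= 10/13×1/3 + 3/13×9/13
= 10/39 + 27/169 = 211/507

P = 211/507 ≈ 0.4162


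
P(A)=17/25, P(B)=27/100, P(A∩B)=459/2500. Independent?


P(A)×P(B) = 459/2500
P(A∩B) = 459/2500
Equal ✓ → Independent

Yes, independent


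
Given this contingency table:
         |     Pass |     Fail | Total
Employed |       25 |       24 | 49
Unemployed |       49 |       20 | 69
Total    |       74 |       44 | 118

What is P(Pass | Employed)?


P(Pass | Employed) = 25/(25+24) = 25/49

P(Pass|Employed) = 25/49 ≈ 51.02%


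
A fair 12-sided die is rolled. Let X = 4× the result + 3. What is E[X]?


E[die] = (1+12)/2 = 13/2
E[X] = 4×13/2 + 3 = 29

E[X] = 29


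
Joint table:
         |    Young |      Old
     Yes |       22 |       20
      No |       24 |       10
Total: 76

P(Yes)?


P(Yes) = (22+20)/76 = 42/76 = 21/38

P(Yes) = 21/38 ≈ 55.26%


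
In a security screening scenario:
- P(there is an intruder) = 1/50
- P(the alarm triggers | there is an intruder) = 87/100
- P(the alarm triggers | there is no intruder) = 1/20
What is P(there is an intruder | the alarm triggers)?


Using Bayes' theorem:
P(A|B) = P(B|A)·P(A) / P(B)

P(the alarm triggers) = 87/100 × 1/50 + 1/20 × 49/50
= 87/5000 + 49/1000 = 83/1250

P(there is an intruder|the alarm triggers) = (87/5000) / (83/1250) = 87/332

P(there is an intruder|the alarm triggers) = 87/332 ≈ 26.20%


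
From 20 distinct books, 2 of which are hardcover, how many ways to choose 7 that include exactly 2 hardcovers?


Choose 2 of the 2 hardcovers and 5 of the other 18 books:
C(2,2)×C(18,5) = 1×8568 = 8568

8568


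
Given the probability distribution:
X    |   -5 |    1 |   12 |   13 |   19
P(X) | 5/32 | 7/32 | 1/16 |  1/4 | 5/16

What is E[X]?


E[X] = Σ x·P(X=x)
= (-5)×(5/32) + (1)×(7/32) + (12)×(1/16) + (13)×(1/4) + (19)×(5/16)
= 75/8

E[X] = 75/8


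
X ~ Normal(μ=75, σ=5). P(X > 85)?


z = (85-75)/5 = 2.0
P(X > 85) = 1 - P(Z ≤ 2.0) = 1 - 0.9772 = 0.0228

P(X > 85) ≈ 0.0228


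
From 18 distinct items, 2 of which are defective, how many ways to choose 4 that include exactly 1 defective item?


Choose 1 of the 2 defective items and 3 of the other 16 items:
C(2,1)×C(16,3) = 2×560 = 1120

1120


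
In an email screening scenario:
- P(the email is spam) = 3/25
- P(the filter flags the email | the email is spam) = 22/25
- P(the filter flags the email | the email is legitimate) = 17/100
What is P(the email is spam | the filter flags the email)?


Using Bayes' theorem:
P(A|B) = P(B|A)·P(A) / P(B)

P(the filter flags the email) = 22/25 × 3/25 + 17/100 × 22/25
= 66/625 + 187/1250 = 319/1250

P(the email is spam|the filter flags the email) = (66/625) / (319/1250) = 12/29

P(the email is spam|the filter flags the email) = 12/29 ≈ 41.38%


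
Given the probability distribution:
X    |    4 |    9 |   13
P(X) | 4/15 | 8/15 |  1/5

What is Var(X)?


E[X] = 127/15
E[X²] = 1219/15
Var(X) = E[X²] - (E[X])² = 1219/15 - 16129/225 = 2156/225

Var(X) = 2156/225 ≈ 9.5822


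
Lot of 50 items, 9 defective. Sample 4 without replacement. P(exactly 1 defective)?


Hypergeometric: C(9,1)×C(41,3)/C(50,4)
= 9×10660/230300 = 4797/11515

P(X=1) = 4797/11515 ≈ 41.66%


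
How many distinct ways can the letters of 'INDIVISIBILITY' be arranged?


Letters: 14, freq: {'I': 6, 'N': 1, 'D': 1, 'V': 1, 'S': 1, 'B': 1, 'L': 1, 'T': 1, 'Y': 1}
14!/(6!×1!×1!×1!×1!×1!×1!×1!×1!) = 87178291200/720 = 121080960

121080960


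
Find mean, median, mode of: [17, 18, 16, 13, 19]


Sorted: [13, 16, 17, 18, 19]
Mean = 83/5
Median = 17
Freq: {17: 1, 18: 1, 16: 1, 13: 1, 19: 1}
Mode: No mode

Mean=83/5, Median=17, Mode=No mode


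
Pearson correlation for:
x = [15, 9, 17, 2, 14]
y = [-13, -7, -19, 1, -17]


n=5, Σx=57, Σy=-55, Σxy=-817, Σx²=795, Σy²=869
r = (5×(-817) - 57×(-55))/√((5×795 - 57²)(5×869 - (-55)²))
= -950/√(726×1320) = -950/√958320 ≈ -950/978.9382 ≈ -0.9704

r ≈ -0.9704


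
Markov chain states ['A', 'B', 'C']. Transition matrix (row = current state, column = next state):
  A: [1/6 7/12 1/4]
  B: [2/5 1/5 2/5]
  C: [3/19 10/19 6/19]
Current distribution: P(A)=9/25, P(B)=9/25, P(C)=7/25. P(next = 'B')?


P(next=B) = Σᵢ P(now=i)×P(i→B)
= 9/25×7/12 + 9/25×1/5 + 7/25×10/19
= 21/100 + 9/125 + 14/95 = 4079/9500

P = 4079/9500 ≈ 0.4294


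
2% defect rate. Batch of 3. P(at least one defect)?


P(all good) = (49/50)^3 = 117649/125000
P(≥1 defect) = 7351/125000

P = 7351/125000 ≈ 5.88%


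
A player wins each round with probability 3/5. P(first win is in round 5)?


Geometric: P(X=5) = (1-p)^(k-1)×p = (2/5)^4×3/5 = 48/3125

P(X=5) = 48/3125 ≈ 1.54%


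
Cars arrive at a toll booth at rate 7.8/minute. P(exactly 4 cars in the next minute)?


Poisson(λ=7.8): P(X=4) = e^(-λ)×λ^k/k!
= e^(-7.8) × 7.8^4 / 4!
≈ 0.000409734979 × 3701.5056 / 24 ≈ 0.063193

P(X=4) ≈ 0.063193 ≈ 6.32%


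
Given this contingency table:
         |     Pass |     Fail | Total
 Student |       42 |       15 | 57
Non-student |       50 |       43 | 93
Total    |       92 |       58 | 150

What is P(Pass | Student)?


P(Pass | Student) = 42/(42+15) = 42/57 = 14/19

P(Pass|Student) = 14/19 ≈ 73.68%


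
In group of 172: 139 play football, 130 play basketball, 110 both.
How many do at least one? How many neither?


|A∪B| = 139+130-110 = 159
Neither = 172-159 = 13

At least one: 159; Neither: 13


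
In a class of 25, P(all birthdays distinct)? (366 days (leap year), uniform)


P(all different) = Π(366-i)/366 for i=0..24
= (366/366)×(365/366)×...×(342/366)
= 0.432316

P ≈ 0.4323 ≈ 43.23%


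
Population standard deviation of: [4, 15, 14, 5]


Mean = 38/4 = 19/2
  (4-19/2)²=121/4
  (15-19/2)²=121/4
  (14-19/2)²=81/4
  (5-19/2)²=81/4
Σ(x-μ)² = 101
σ² = 101/4

σ = √(101/4) ≈ 5.0249


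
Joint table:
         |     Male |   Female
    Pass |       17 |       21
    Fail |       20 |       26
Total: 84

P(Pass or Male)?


P(Pass∨Male) = P(Pass) + P(Male) - P(Pass∧Male)
= (38 + 37 - 17)/84 = 58/84 = 29/42

P = 29/42 ≈ 69.05%


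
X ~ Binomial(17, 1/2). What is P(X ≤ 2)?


P(X ≤ 2) = Σ P(X=i) for i=0..2
P(X=0) = 1/131072
P(X=1) = 17/131072
P(X=2) = 17/16384
Sum = 77/65536

P(X ≤ 2) = 77/65536 ≈ 0.12%


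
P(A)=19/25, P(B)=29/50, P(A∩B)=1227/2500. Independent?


P(A)×P(B) = 551/1250
P(A∩B) = 1227/2500
Not equal → NOT independent

No, not independent


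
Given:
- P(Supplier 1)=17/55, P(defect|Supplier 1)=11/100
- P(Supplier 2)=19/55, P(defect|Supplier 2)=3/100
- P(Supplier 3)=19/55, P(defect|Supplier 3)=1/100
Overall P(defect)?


P(B) = Σ P(B|Aᵢ)×P(Aᵢ)
  11/100×17/55 = 17/500
  3/100×19/55 = 57/5500
  1/100×19/55 = 19/5500
Sum = 263/5500

P(defect) = 263/5500 ≈ 4.78%


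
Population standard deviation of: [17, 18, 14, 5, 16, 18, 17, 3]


Mean = 108/8 = 27/2
  (17-27/2)²=49/4
  (18-27/2)²=81/4
  (14-27/2)²=1/4
  (5-27/2)²=289/4
  (16-27/2)²=25/4
  (18-27/2)²=81/4
  (17-27/2)²=49/4
  (3-27/2)²=441/4
Σ(x-μ)² = 254
σ² = 254/8 = 127/4

σ = √(127/4) ≈ 5.6347


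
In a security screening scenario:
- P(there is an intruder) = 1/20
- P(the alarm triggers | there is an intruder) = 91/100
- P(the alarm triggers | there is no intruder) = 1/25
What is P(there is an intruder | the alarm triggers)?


Using Bayes' theorem:
P(A|B) = P(B|A)·P(A) / P(B)

P(the alarm triggers) = 91/100 × 1/20 + 1/25 × 19/20
= 91/2000 + 19/500 = 167/2000

P(there is an intruder|the alarm triggers) = (91/2000) / (167/2000) = 91/167

P(there is an intruder|the alarm triggers) = 91/167 ≈ 54.49%


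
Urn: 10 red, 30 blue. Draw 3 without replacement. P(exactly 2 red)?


Hypergeometric: C(10,2)×C(30,1)/C(40,3)
= 45×30/9880 = 135/988

P(X=2) = 135/988 ≈ 13.66%


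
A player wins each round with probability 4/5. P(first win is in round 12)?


Geometric: P(X=12) = (1-p)^(k-1)×p = (1/5)^11×4/5 = 4/244140625

P(X=12) = 4/244140625 ≈ 0.00%


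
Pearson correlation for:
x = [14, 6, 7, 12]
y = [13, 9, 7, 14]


n=4, Σx=39, Σy=43, Σxy=453, Σx²=425, Σy²=495
r = (4×453 - 39×43)/√((4×425 - 39²)(4×495 - 43²))
= 135/√(179×131) = 135/√23449 ≈ 135/153.1307 ≈ 0.8816

r ≈ 0.8816


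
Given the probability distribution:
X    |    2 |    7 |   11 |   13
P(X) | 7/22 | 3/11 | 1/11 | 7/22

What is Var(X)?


E[X] = 169/22
E[X²] = 1747/22
Var(X) = E[X²] - (E[X])² = 1747/22 - 28561/484 = 9873/484

Var(X) = 9873/484 ≈ 20.3988


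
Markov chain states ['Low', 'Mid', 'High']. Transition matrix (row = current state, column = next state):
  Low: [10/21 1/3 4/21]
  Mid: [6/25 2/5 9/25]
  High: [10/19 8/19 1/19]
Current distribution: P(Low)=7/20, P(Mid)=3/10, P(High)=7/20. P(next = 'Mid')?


P(next=Mid) = Σᵢ P(now=i)×P(i→Mid)
= 7/20×1/3 + 3/10×2/5 + 7/20×8/19
= 7/60 + 3/25 + 14/95 = 2189/5700

P = 2189/5700 ≈ 0.3840


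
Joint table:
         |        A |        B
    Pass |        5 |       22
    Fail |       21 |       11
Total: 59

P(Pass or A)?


P(Pass∨A) = P(Pass) + P(A) - P(Pass∧A)
= (27 + 26 - 5)/59 = 48/59

P = 48/59 ≈ 81.36%


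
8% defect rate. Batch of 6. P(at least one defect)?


P(all good) = (23/25)^6 = 148035889/244140625
P(≥1 defect) = 96104736/244140625

P = 96104736/244140625 ≈ 39.36%


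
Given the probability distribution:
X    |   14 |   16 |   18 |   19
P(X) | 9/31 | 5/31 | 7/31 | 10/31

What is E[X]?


E[X] = Σ x·P(X=x)
= (14)×(9/31) + (16)×(5/31) + (18)×(7/31) + (19)×(10/31)
= 522/31

E[X] = 522/31


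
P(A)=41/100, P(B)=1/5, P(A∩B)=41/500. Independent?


P(A)×P(B) = 41/500
P(A∩B) = 41/500
Equal ✓ → Independent

Yes, independent


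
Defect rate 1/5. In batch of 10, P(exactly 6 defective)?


Binomial: P(X=6) = C(10,6)×p^6×(1-p)^4
= 210 × 1/15625 × 256/625 = 10752/1953125

P(X=6) = 10752/1953125 ≈ 0.55%


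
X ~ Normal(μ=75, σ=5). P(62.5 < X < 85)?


z₁=(62.5-75)/5=-2.5, z₂=(85-75)/5=2.0
P = Φ(2.0) - Φ(-2.5) = 0.977250 - 0.006210 = 0.971040 ≈ 0.9710

P(62.5 < X < 85) ≈ 0.9710


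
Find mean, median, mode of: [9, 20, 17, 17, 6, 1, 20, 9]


Sorted: [1, 6, 9, 9, 17, 17, 20, 20]
Mean = 99/8
Median = 13
Freq: {9: 2, 20: 2, 17: 2, 6: 1, 1: 1}
Mode: [9, 17, 20]

Mean=99/8, Median=13, Mode=[9, 17, 20]


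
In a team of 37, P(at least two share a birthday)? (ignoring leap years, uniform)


P(all different) = Π(365-i)/365 for i=0..36
= 0.151266
P(match) = 1 - 0.151266 = 0.848734

P ≈ 0.8487 ≈ 84.87%


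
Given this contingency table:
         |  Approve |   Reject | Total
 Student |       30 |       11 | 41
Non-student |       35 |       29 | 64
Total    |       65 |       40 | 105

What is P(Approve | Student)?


P(Approve | Student) = 30/(30+11) = 30/41

P(Approve|Student) = 30/41 ≈ 73.17%


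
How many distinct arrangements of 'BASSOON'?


Letters: 7, freq: {'B': 1, 'A': 1, 'S': 2, 'O': 2, 'N': 1}
7!/(1!×1!×2!×2!×1!) = 5040/4 = 1260

1260


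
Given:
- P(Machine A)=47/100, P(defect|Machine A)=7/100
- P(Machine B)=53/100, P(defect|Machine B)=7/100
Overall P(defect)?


P(B) = Σ P(B|Aᵢ)×P(Aᵢ)
  7/100×47/100 = 329/10000
  7/100×53/100 = 371/10000
Sum = 7/100

P(defect) = 7/100 ≈ 7.00%


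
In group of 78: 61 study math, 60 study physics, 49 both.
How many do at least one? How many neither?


|A∪B| = 61+60-49 = 72
Neither = 78-72 = 6

At least one: 72; Neither: 6


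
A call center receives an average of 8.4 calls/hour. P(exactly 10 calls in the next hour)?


Poisson(λ=8.4): P(X=10) = e^(-λ)×λ^k/k!
= e^(-8.4) × 8.4^10 / 10!
≈ 0.0002248673242 × 1749012287.66 / 3628800 ≈ 0.108382

P(X=10) ≈ 0.108382 ≈ 10.84%


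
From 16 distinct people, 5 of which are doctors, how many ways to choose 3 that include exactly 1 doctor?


Choose 1 of the 5 doctors and 2 of the other 11 people:
C(5,1)×C(11,2) = 5×55 = 275

275


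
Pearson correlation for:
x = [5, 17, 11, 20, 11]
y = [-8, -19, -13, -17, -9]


n=5, Σx=64, Σy=-66, Σxy=-945, Σx²=956, Σy²=964
r = (5×(-945) - 64×(-66))/√((5×956 - 64²)(5×964 - (-66)²))
= -501/√(684×464) = -501/√317376 ≈ -501/563.3613 ≈ -0.8893

r ≈ -0.8893


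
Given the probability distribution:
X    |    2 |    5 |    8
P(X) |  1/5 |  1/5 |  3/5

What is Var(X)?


E[X] = 31/5
E[X²] = 221/5
Var(X) = E[X²] - (E[X])² = 221/5 - 961/25 = 144/25

Var(X) = 144/25 ≈ 5.7600


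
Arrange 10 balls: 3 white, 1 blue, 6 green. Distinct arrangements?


10!/(3!×1!×6!) = 840

840


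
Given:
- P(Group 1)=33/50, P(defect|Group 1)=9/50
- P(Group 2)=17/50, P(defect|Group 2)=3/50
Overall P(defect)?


P(B) = Σ P(B|Aᵢ)×P(Aᵢ)
  9/50×33/50 = 297/2500
  3/50×17/50 = 51/2500
Sum = 87/625

P(defect) = 87/625 ≈ 13.92%


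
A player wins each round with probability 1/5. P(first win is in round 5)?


Geometric: P(X=5) = (1-p)^(k-1)×p = (4/5)^4×1/5 = 256/3125

P(X=5) = 256/3125 ≈ 8.19%


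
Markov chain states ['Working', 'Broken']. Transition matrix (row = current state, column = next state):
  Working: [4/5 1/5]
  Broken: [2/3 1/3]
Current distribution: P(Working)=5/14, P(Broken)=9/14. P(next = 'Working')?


P(next=Working) = Σᵢ P(now=i)×P(i→Working)
= 5/14×4/5 + 9/14×2/3
= 2/7 + 3/7 = 5/7

P = 5/7 ≈ 0.7143


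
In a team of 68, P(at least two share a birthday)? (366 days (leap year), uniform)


P(all different) = Π(366-i)/366 for i=0..67
= 0.001299
P(match) = 1 - 0.001299 = 0.998701

P ≈ 0.9987 ≈ 99.87%


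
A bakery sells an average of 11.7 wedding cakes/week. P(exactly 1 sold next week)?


Poisson(λ=11.7): P(X=1) = e^(-λ)×λ^k/k!
= e^(-11.7) × 11.7^1 / 1!
≈ 8.293819161e-06 × 11.7 / 1 ≈ 0.000097

P(X=1) ≈ 0.000097 ≈ 0.01%


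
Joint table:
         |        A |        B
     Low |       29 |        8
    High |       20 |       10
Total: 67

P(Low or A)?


P(Low∨A) = P(Low) + P(A) - P(Low∧A)
= (37 + 49 - 29)/67 = 57/67

P = 57/67 ≈ 85.07%


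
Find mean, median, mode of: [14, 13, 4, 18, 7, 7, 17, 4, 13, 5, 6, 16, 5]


Sorted: [4, 4, 5, 5, 6, 7, 7, 13, 13, 14, 16, 17, 18]
Mean = 129/13
Median = 7
Freq: {14: 1, 13: 2, 4: 2, 18: 1, 7: 2, 17: 1, 5: 2, 6: 1, 16: 1}
Mode: [4, 5, 7, 13]

Mean=129/13, Median=7, Mode=[4, 5, 7, 13]


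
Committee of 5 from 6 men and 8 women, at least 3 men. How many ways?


Count by #men:
  3M,2W: C(6,3)×C(8,2)=560
  4M,1W: C(6,4)×C(8,1)=120
  5M,0W: C(6,5)×C(8,0)=6
Total = 686

686


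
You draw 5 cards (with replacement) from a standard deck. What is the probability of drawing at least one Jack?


P(not a Jack) = 48/52 = 12/13
P(none in 5 draws) = (12/13)^5 = 248832/371293
P(≥1 Jack) = 1 - 248832/371293 = 122461/371293

P = 122461/371293 ≈ 32.98%


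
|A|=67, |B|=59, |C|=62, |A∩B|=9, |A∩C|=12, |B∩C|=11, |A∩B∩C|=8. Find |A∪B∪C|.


|A∪B∪C| = 67+59+62-9-12-11+8 = 164

|A∪B∪C| = 164


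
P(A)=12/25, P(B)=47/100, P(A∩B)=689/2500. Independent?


P(A)×P(B) = 141/625
P(A∩B) = 689/2500
Not equal → NOT independent

No, not independent


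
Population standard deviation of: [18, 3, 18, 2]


Mean = 41/4
  (18-41/4)²=961/16
  (3-41/4)²=841/16
  (18-41/4)²=961/16
  (2-41/4)²=1089/16
Σ(x-μ)² = 963/4
σ² = (963/4)/4 = 963/16

σ = √(963/16) ≈ 7.7581


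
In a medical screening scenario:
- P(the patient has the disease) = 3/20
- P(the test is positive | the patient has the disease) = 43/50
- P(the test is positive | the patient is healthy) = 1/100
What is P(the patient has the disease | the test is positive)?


Using Bayes' theorem:
P(A|B) = P(B|A)·P(A) / P(B)

P(the test is positive) = 43/50 × 3/20 + 1/100 × 17/20
= 129/1000 + 17/2000 = 11/80

P(the patient has the disease|the test is positive) = (129/1000) / (11/80) = 258/275

P(the patient has the disease|the test is positive) = 258/275 ≈ 93.82%


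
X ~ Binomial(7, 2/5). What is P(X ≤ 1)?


P(X ≤ 1) = Σ P(X=i) for i=0..1
P(X=0) = 2187/78125
P(X=1) = 10206/78125
Sum = 12393/78125

P(X ≤ 1) = 12393/78125 ≈ 15.86%


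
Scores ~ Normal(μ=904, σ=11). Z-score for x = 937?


z = (x - μ)/σ = (937 - 904)/11 = 3.0

z = 3.0


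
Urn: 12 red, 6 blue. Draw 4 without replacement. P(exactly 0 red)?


Hypergeometric: C(12,0)×C(6,4)/C(18,4)
= 1×15/3060 = 1/204

P(X=0) = 1/204 ≈ 0.49%


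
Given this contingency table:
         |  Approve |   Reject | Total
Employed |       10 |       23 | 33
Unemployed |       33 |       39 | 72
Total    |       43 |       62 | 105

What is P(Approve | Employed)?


P(Approve | Employed) = 10/(10+23) = 10/33

P(Approve|Employed) = 10/33 ≈ 30.30%


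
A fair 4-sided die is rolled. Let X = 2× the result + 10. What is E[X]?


E[die] = (1+4)/2 = 5/2
E[X] = 2×5/2 + 10 = 15

E[X] = 15


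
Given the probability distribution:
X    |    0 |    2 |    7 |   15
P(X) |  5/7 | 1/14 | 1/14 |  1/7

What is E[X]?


E[X] = Σ x·P(X=x)
= (0)×(5/7) + (2)×(1/14) + (7)×(1/14) + (15)×(1/7)
= 39/14

E[X] = 39/14


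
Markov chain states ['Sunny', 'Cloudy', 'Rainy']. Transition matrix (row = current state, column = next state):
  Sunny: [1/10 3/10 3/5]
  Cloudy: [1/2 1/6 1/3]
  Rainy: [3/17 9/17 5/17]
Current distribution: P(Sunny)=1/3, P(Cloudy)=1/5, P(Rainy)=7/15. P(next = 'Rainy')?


P(next=Rainy) = Σᵢ P(now=i)×P(i→Rainy)
= 1/3×3/5 + 1/5×1/3 + 7/15×5/17
= 1/5 + 1/15 + 7/51 = 103/255

P = 103/255 ≈ 0.4039


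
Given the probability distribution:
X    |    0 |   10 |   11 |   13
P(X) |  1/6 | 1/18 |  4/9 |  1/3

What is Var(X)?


E[X] = 88/9
E[X²] = 347/3
Var(X) = E[X²] - (E[X])² = 347/3 - 7744/81 = 1625/81

Var(X) = 1625/81 ≈ 20.0617


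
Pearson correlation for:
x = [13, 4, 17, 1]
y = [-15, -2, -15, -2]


n=4, Σx=35, Σy=-34, Σxy=-460, Σx²=475, Σy²=458
r = (4×(-460) - 35×(-34))/√((4×475 - 35²)(4×458 - (-34)²))
= -650/√(675×676) = -650/√456300 ≈ -650/675.4998 ≈ -0.9623

r ≈ -0.9623


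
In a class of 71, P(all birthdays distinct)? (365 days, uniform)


P(all different) = Π(365-i)/365 for i=0..70
= (365/365)×(364/365)×...×(295/365)
= 0.000679

P ≈ 0.0007 ≈ 0.07%


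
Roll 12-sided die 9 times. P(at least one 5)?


P(no 5)^9 = (11/12)^9 = 2357947691/5159780352
P(≥1) = 1 - 2357947691/5159780352 = 2801832661/5159780352

P = 2801832661/5159780352 ≈ 54.30%


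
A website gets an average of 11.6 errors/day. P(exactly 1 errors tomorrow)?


Poisson(λ=11.6): P(X=1) = e^(-λ)×λ^k/k!
= e^(-11.6) × 11.6^1 / 1!
≈ 9.166087736e-06 × 11.6 / 1 ≈ 0.000106

P(X=1) ≈ 0.000106 ≈ 0.01%


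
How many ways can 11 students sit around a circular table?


Circular arrangements of 11 distinct objects: fix one position to break rotational symmetry.
(n-1)! = 10! = 3628800

3628800


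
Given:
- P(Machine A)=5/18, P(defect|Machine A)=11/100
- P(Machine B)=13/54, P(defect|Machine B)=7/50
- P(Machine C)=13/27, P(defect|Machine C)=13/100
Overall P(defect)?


P(B) = Σ P(B|Aᵢ)×P(Aᵢ)
  11/100×5/18 = 11/360
  7/50×13/54 = 91/2700
  13/100×13/27 = 169/2700
Sum = 137/1080

P(defect) = 137/1080 ≈ 12.69%


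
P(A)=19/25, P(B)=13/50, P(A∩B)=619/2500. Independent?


P(A)×P(B) = 247/1250
P(A∩B) = 619/2500
Not equal → NOT independent

No, not independent


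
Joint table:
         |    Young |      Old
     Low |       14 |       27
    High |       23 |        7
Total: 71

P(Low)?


P(Low) = (14+27)/71 = 41/71

P(Low) = 41/71 ≈ 57.75%


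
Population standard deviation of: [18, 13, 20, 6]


Mean = 57/4
  (18-57/4)²=225/16
  (13-57/4)²=25/16
  (20-57/4)²=529/16
  (6-57/4)²=1089/16
Σ(x-μ)² = 467/4
σ² = (467/4)/4 = 467/16

σ = √(467/16) ≈ 5.4025


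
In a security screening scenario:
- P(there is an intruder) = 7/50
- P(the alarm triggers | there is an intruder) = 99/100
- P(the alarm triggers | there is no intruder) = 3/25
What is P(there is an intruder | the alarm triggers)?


Using Bayes' theorem:
P(A|B) = P(B|A)·P(A) / P(B)

P(the alarm triggers) = 99/100 × 7/50 + 3/25 × 43/50
= 693/5000 + 129/1250 = 1209/5000

P(there is an intruder|the alarm triggers) = (693/5000) / (1209/5000) = 231/403

P(there is an intruder|the alarm triggers) = 231/403 ≈ 57.32%


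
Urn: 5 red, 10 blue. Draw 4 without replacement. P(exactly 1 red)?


Hypergeometric: C(5,1)×C(10,3)/C(15,4)
= 5×120/1365 = 40/91

P(X=1) = 40/91 ≈ 43.96%


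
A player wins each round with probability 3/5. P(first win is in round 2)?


Geometric: P(X=2) = (1-p)^(k-1)×p = (2/5)^1×3/5 = 6/25

P(X=2) = 6/25 ≈ 24.00%


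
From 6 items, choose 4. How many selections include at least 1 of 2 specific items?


Complement: C(6,4) - C(4,4) = 15 - 1 = 14

14


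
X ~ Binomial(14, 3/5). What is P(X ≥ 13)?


P(X ≥ 13) = Σ P(X=i) for i=13..14
P(X=13) = 44641044/6103515625
P(X=14) = 4782969/6103515625
Sum = 49424013/6103515625

P(X ≥ 13) = 49424013/6103515625 ≈ 0.81%


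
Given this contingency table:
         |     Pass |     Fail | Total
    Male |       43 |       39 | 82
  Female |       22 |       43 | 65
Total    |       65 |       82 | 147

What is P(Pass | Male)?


P(Pass | Male) = 43/(43+39) = 43/82

P(Pass|Male) = 43/82 ≈ 52.44%


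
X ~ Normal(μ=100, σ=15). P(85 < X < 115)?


z₁=(85-100)/15=-1.0, z₂=(115-100)/15=1.0
P = Φ(1.0) - Φ(-1.0) = 0.841345 - 0.158655 = 0.682690 ≈ 0.6827

P(85 < X < 115) ≈ 0.6827


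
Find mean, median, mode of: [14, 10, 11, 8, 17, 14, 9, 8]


Sorted: [8, 8, 9, 10, 11, 14, 14, 17]
Mean = 91/8
Median = 21/2
Freq: {14: 2, 10: 1, 11: 1, 8: 2, 17: 1, 9: 1}
Mode: [8, 14]

Mean=91/8, Median=21/2, Mode=[8, 14]


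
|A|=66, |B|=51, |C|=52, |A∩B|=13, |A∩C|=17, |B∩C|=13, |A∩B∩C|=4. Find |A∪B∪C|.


|A∪B∪C| = 66+51+52-13-17-13+4 = 130

|A∪B∪C| = 130


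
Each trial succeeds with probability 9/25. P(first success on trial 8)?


Geometric: P(X=8) = (1-p)^(k-1)×p = (16/25)^7×9/25 = 2415919104/152587890625

P(X=8) = 2415919104/152587890625 ≈ 1.58%


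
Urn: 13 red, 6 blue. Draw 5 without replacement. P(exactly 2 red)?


Hypergeometric: C(13,2)×C(6,3)/C(19,5)
= 78×20/11628 = 130/969

P(X=2) = 130/969 ≈ 13.42%


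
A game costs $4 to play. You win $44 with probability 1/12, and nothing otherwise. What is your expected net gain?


E[gain] = (44-4)×1/12 + (-4)×11/12
= 10/3 - 11/3 = -1/3

Expected net gain = $-1/3 ≈ $-0.33


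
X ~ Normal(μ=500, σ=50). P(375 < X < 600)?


z₁=(375-500)/50=-2.5, z₂=(600-500)/50=2.0
P = Φ(2.0) - Φ(-2.5) = 0.977250 - 0.006210 = 0.971040 ≈ 0.9710

P(375 < X < 600) ≈ 0.9710


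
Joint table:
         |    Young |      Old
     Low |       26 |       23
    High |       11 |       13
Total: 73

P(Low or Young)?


P(Low∨Young) = P(Low) + P(Young) - P(Low∧Young)
= (49 + 37 - 26)/73 = 60/73

P = 60/73 ≈ 82.19%


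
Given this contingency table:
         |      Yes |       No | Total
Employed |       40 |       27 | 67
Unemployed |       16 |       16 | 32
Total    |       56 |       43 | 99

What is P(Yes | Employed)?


P(Yes | Employed) = 40/(40+27) = 40/67

P(Yes|Employed) = 40/67 ≈ 59.70%


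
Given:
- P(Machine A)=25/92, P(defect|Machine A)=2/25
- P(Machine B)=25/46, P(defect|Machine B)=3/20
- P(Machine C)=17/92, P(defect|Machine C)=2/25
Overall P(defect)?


P(B) = Σ P(B|Aᵢ)×P(Aᵢ)
  2/25×25/92 = 1/46
  3/20×25/46 = 15/184
  2/25×17/92 = 17/1150
Sum = 543/4600

P(defect) = 543/4600 ≈ 11.80%


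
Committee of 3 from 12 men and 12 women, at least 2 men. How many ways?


Count by #men:
  2M,1W: C(12,2)×C(12,1)=792
  3M,0W: C(12,3)×C(12,0)=220
Total = 1012

1012


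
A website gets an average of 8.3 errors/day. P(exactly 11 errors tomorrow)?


Poisson(λ=8.3): P(X=11) = e^(-λ)×λ^k/k!
= e^(-8.3) × 8.3^11 / 11!
≈ 0.0002485168271 × 12878314185.4 / 39916800 ≈ 0.080179

P(X=11) ≈ 0.080179 ≈ 8.02%


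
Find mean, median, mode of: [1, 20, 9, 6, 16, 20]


Sorted: [1, 6, 9, 16, 20, 20]
Mean = 72/6 = 12
Median = 25/2
Freq: {1: 1, 20: 2, 9: 1, 6: 1, 16: 1}
Mode: [20]

Mean=12, Median=25/2, Mode=20


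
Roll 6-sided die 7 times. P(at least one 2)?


P(no 2)^7 = (5/6)^7 = 78125/279936
P(≥1) = 1 - 78125/279936 = 201811/279936

P = 201811/279936 ≈ 72.09%


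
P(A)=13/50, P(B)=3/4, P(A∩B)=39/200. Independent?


P(A)×P(B) = 39/200
P(A∩B) = 39/200
Equal ✓ → Independent

Yes, independent


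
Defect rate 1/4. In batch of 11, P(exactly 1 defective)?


Binomial: P(X=1) = C(11,1)×p^1×(1-p)^10
= 11 × 1/4 × 59049/1048576 = 649539/4194304

P(X=1) = 649539/4194304 ≈ 15.49%


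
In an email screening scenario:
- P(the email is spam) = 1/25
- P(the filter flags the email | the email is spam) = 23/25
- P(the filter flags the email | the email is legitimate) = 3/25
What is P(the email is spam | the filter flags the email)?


Using Bayes' theorem:
P(A|B) = P(B|A)·P(A) / P(B)

P(the filter flags the email) = 23/25 × 1/25 + 3/25 × 24/25
= 23/625 + 72/625 = 19/125

P(the email is spam|the filter flags the email) = (23/625) / (19/125) = 23/95

P(the email is spam|the filter flags the email) = 23/95 ≈ 24.21%


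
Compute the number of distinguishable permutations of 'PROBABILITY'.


Letters: 11, freq: {'P': 1, 'R': 1, 'O': 1, 'B': 2, 'A': 1, 'I': 2, 'L': 1, 'T': 1, 'Y': 1}
11!/(1!×1!×1!×2!×1!×2!×1!×1!×1!) = 39916800/4 = 9979200

9979200


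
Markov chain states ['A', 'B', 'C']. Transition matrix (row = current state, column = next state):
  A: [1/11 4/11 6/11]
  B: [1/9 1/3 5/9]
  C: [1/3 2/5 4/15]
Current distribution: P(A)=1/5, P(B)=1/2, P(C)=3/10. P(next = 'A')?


P(next=A) = Σᵢ P(now=i)×P(i→A)
= 1/5×1/11 + 1/2×1/9 + 3/10×1/3
= 1/55 + 1/18 + 1/10 = 86/495

P = 86/495 ≈ 0.1737


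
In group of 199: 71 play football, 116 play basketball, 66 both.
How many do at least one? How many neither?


|A∪B| = 71+116-66 = 121
Neither = 199-121 = 78

At least one: 121; Neither: 78


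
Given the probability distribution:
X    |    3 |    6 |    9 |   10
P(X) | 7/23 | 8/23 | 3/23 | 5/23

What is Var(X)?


E[X] = 146/23
E[X²] = 1094/23
Var(X) = E[X²] - (E[X])² = 1094/23 - 21316/529 = 3846/529

Var(X) = 3846/529 ≈ 7.2703


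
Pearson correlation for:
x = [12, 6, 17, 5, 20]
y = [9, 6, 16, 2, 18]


n=5, Σx=60, Σy=51, Σxy=786, Σx²=894, Σy²=701
r = (5×786 - 60×51)/√((5×894 - 60²)(5×701 - 51²))
= 870/√(870×904) = 870/√786480 ≈ 870/886.8371 ≈ 0.9810

r ≈ 0.9810


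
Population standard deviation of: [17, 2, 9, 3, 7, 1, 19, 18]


Mean = 76/8 = 19/2
  (17-19/2)²=225/4
  (2-19/2)²=225/4
  (9-19/2)²=1/4
  (3-19/2)²=169/4
  (7-19/2)²=25/4
  (1-19/2)²=289/4
  (19-19/2)²=361/4
  (18-19/2)²=289/4
Σ(x-μ)² = 396
σ² = 396/8 = 99/2

σ = √(99/2) ≈ 7.0356


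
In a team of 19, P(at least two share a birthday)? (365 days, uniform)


P(all different) = Π(365-i)/365 for i=0..18
= 0.620881
P(match) = 1 - 0.620881 = 0.379119

P ≈ 0.3791 ≈ 37.91%


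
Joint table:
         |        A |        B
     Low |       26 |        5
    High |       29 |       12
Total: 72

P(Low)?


P(Low) = (26+5)/72 = 31/72

P(Low) = 31/72 ≈ 43.06%


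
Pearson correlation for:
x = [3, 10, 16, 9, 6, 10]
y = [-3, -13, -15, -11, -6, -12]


n=6, Σx=54, Σy=-60, Σxy=-634, Σx²=582, Σy²=704
r = (6×(-634) - 54×(-60))/√((6×582 - 54²)(6×704 - (-60)²))
= -564/√(576×624) = -564/√359424 ≈ -564/599.5198 ≈ -0.9408

r ≈ -0.9408


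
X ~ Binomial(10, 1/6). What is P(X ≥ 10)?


P(X ≥ 10) = Σ P(X=i) for i=10..10
P(X=10) = 1/60466176
Sum = 1/60466176

P(X ≥ 10) = 1/60466176 ≈ 0.00%


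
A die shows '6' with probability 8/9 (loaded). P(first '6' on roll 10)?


Geometric: P(X=10) = (1-p)^(k-1)×p = (1/9)^9×8/9 = 8/3486784401

P(X=10) = 8/3486784401 ≈ 0.00%


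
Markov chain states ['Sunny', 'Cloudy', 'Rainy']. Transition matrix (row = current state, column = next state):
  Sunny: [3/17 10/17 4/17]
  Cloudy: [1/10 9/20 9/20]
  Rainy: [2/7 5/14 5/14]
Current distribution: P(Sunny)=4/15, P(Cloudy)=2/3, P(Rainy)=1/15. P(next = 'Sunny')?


P(next=Sunny) = Σᵢ P(now=i)×P(i→Sunny)
= 4/15×3/17 + 2/3×1/10 + 1/15×2/7
= 4/85 + 1/15 + 2/105 = 79/595

P = 79/595 ≈ 0.1328


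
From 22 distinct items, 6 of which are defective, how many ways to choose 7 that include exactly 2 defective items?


Choose 2 of the 6 defective items and 5 of the other 16 items:
C(6,2)×C(16,5) = 15×4368 = 65520

65520


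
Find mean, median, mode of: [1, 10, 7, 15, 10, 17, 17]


Sorted: [1, 7, 10, 10, 15, 17, 17]
Mean = 77/7 = 11
Median = 10
Freq: {1: 1, 10: 2, 7: 1, 15: 1, 17: 2}
Mode: [10, 17]

Mean=11, Median=10, Mode=[10, 17]


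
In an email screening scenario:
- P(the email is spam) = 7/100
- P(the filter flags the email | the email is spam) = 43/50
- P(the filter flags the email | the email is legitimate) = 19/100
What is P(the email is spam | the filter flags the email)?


Using Bayes' theorem:
P(A|B) = P(B|A)·P(A) / P(B)

P(the filter flags the email) = 43/50 × 7/100 + 19/100 × 93/100
= 301/5000 + 1767/10000 = 2369/10000

P(the email is spam|the filter flags the email) = (301/5000) / (2369/10000) = 602/2369

P(the email is spam|the filter flags the email) = 602/2369 ≈ 25.41%


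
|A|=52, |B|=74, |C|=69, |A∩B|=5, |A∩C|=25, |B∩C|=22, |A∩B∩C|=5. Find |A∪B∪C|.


|A∪B∪C| = 52+74+69-5-25-22+5 = 148

|A∪B∪C| = 148


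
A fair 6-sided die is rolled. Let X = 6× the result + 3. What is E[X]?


E[die] = (1+6)/2 = 7/2
E[X] = 6×7/2 + 3 = 24

E[X] = 24


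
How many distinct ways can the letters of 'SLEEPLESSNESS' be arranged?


Letters: 13, freq: {'S': 5, 'L': 2, 'E': 4, 'P': 1, 'N': 1}
13!/(5!×2!×4!×1!×1!) = 6227020800/5760 = 1081080

1081080


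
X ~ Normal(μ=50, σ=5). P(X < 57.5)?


z = (57.5-50)/5 = 1.5
P(Z < 1.5) = 0.9332

P(X < 57.5) ≈ 0.9332


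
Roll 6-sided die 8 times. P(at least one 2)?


P(no 2)^8 = (5/6)^8 = 390625/1679616
P(≥1) = 1 - 390625/1679616 = 1288991/1679616

P = 1288991/1679616 ≈ 76.74%


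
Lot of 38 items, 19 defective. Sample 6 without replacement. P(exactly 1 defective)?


Hypergeometric: C(19,1)×C(19,5)/C(38,6)
= 19×11628/2760681 = 228/2849

P(X=1) = 228/2849 ≈ 8.00%


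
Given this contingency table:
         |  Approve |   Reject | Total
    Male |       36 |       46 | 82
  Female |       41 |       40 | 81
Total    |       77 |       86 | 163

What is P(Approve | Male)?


P(Approve | Male) = 36/(36+46) = 36/82 = 18/41

P(Approve|Male) = 18/41 ≈ 43.90%


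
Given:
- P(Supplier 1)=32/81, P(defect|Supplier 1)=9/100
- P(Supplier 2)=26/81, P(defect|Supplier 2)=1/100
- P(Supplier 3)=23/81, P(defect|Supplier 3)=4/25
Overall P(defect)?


P(B) = Σ P(B|Aᵢ)×P(Aᵢ)
  9/100×32/81 = 8/225
  1/100×26/81 = 13/4050
  4/25×23/81 = 92/2025
Sum = 341/4050

P(defect) = 341/4050 ≈ 8.42%


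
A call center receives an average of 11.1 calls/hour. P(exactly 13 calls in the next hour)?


Poisson(λ=11.1): P(X=13) = e^(-λ)×λ^k/k!
= e^(-11.1) × 11.1^13 / 13!
≈ 1.511232382e-05 × 3.8832801626e+13 / 6227020800 ≈ 0.094243

P(X=13) ≈ 0.094243 ≈ 9.42%


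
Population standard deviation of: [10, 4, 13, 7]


Mean = 34/4 = 17/2
  (10-17/2)²=9/4
  (4-17/2)²=81/4
  (13-17/2)²=81/4
  (7-17/2)²=9/4
Σ(x-μ)² = 45
σ² = 45/4

σ = √(45/4) ≈ 3.3541


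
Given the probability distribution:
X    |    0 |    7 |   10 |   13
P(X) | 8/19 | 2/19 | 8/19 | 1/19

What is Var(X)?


E[X] = 107/19
E[X²] = 1067/19
Var(X) = E[X²] - (E[X])² = 1067/19 - 11449/361 = 8824/361

Var(X) = 8824/361 ≈ 24.4432


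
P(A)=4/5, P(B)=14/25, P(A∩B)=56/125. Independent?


P(A)×P(B) = 56/125
P(A∩B) = 56/125
Equal ✓ → Independent

Yes, independent


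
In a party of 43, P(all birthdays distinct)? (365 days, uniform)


P(all different) = Π(365-i)/365 for i=0..42
= (365/365)×(364/365)×...×(323/365)
= 0.076077

P ≈ 0.0761 ≈ 7.61%


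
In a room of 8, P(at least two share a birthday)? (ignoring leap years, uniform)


P(all different) = Π(365-i)/365 for i=0..7
= 0.925665
P(match) = 1 - 0.925665 = 0.074335

P ≈ 0.0743 ≈ 7.43%


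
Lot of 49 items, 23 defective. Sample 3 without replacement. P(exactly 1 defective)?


Hypergeometric: C(23,1)×C(26,2)/C(49,3)
= 23×325/18424 = 7475/18424

P(X=1) = 7475/18424 ≈ 40.57%


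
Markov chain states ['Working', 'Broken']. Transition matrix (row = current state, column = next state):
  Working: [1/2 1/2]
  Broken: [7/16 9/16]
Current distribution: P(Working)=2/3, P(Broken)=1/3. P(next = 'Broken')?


P(next=Broken) = Σᵢ P(now=i)×P(i→Broken)
= 2/3×1/2 + 1/3×9/16
= 1/3 + 3/16 = 25/48

P = 25/48 ≈ 0.5208


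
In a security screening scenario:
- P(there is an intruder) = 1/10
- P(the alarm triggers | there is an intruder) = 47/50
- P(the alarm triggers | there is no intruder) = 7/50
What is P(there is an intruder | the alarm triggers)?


Using Bayes' theorem:
P(A|B) = P(B|A)·P(A) / P(B)

P(the alarm triggers) = 47/50 × 1/10 + 7/50 × 9/10
= 47/500 + 63/500 = 11/50

P(there is an intruder|the alarm triggers) = (47/500) / (11/50) = 47/110

P(there is an intruder|the alarm triggers) = 47/110 ≈ 42.73%


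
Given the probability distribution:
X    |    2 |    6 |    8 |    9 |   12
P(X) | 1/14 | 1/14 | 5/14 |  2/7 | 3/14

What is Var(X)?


E[X] = 60/7
E[X²] = 558/7
Var(X) = E[X²] - (E[X])² = 558/7 - 3600/49 = 306/49

Var(X) = 306/49 ≈ 6.2449


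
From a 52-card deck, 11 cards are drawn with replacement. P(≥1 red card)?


P(not a red card) = 26/52 = 1/2
P(none in 11 draws) = (1/2)^11 = 1/2048
P(≥1 red card) = 1 - 1/2048 = 2047/2048

P = 2047/2048 ≈ 99.95%


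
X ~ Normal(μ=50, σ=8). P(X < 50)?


z = (50-50)/8 = 0.0
P(Z < 0.0) = 0.5000

P(X < 50) ≈ 0.5000


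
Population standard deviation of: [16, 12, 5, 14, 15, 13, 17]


Mean = 92/7
  (16-92/7)²=400/49
  (12-92/7)²=64/49
  (5-92/7)²=3249/49
  (14-92/7)²=36/49
  (15-92/7)²=169/49
  (13-92/7)²=1/49
  (17-92/7)²=729/49
Σ(x-μ)² = 664/7
σ² = (664/7)/7 = 664/49

σ = √(664/49) ≈ 3.6812


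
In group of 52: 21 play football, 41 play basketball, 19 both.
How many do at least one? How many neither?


|A∪B| = 21+41-19 = 43
Neither = 52-43 = 9

At least one: 43; Neither: 9


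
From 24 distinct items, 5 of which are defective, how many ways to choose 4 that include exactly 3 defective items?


Choose 3 of the 5 defective items and 1 of the other 19 items:
C(5,3)×C(19,1) = 10×19 = 190

190


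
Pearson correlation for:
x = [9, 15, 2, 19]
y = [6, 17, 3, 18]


n=4, Σx=45, Σy=44, Σxy=657, Σx²=671, Σy²=658
r = (4×657 - 45×44)/√((4×671 - 45²)(4×658 - 44²))
= 648/√(659×696) = 648/√458664 ≈ 648/677.2474 ≈ 0.9568

r ≈ 0.9568


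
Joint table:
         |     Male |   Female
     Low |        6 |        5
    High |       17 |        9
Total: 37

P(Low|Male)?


P(Low|Male) = 6/(6+17) = 6/23

P = 6/23 ≈ 26.09%


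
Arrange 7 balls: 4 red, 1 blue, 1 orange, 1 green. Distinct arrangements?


7!/(4!×1!×1!×1!) = 210

210


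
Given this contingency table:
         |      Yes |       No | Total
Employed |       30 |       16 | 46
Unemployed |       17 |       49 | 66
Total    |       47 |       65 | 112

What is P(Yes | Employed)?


P(Yes | Employed) = 30/(30+16) = 30/46 = 15/23

P(Yes|Employed) = 15/23 ≈ 65.22%


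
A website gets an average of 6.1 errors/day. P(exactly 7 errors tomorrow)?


Poisson(λ=6.1): P(X=7) = e^(-λ)×λ^k/k!
= e^(-6.1) × 6.1^7 / 7!
≈ 0.002242867719 × 314274.283602 / 5040 ≈ 0.139856

P(X=7) ≈ 0.139856 ≈ 13.99%


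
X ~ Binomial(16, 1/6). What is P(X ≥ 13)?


P(X ≥ 13) = Σ P(X=i) for i=13..16
P(X=13) = 4375/176319369216
P(X=14) = 125/117546246144
P(X=15) = 5/176319369216
P(X=16) = 1/2821109907456
Sum = 73081/2821109907456

P(X ≥ 13) = 73081/2821109907456 ≈ 0.00%


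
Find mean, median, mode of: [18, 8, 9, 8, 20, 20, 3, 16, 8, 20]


Sorted: [3, 8, 8, 8, 9, 16, 18, 20, 20, 20]
Mean = 130/10 = 13
Median = 25/2
Freq: {18: 1, 8: 3, 9: 1, 20: 3, 3: 1, 16: 1}
Mode: [8, 20]

Mean=13, Median=25/2, Mode=[8, 20]
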